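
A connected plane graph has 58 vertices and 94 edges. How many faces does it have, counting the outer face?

38

Euler's formula for a connected plane graph: V − E + F = 2, so F = 2 − 58 + 94 = 38.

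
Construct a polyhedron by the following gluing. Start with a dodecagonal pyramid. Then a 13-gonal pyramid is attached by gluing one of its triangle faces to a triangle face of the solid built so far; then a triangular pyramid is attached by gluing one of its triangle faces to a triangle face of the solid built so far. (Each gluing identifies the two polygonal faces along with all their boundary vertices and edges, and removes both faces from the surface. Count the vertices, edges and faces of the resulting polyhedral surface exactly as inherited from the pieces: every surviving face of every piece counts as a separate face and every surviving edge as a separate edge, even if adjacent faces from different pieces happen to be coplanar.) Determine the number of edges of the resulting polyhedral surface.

A dodecagonal pyramid: V=13, E=24, F=13.
Attach a 13-gonal pyramid (V=14, E=26, F=14) along a 3-gon: merge 3 vertices and 3 edges, delete both glued faces → V=24, E=47, F=25.
Attach a triangular pyramid (V=4, E=6, F=4) along a 3-gon: merge 3 vertices and 3 edges, delete both glued faces → V=25, E=50, F=27.
Check: V − E + F = 25 − 50 + 27 = 2.

50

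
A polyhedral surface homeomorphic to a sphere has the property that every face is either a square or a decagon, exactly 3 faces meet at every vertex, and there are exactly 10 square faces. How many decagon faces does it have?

Let x be the number of decagons; then F = 10 + x.
Edge–face incidences: 2E = 4·10 + 10·x = 40 + 10x.
Every vertex has degree 3, so 3V = 2E.
Euler: V − E + F = 2 ⇒ (2E)/3 − E + (10 + x) = 2.
Multiply by 6: 2·(2E) − 3·(2E) + 6·(10 + x) = 12, i.e. 60 + 6x − (40 + 10x) = 12.
Collecting terms: −4x + 20 = 12, so −4x = −8, so x = 2.
Then 2E = 40 + 10·2 = 60, so E = 30, V = 2E/3 = 20, F = 10 + 2 = 12.

2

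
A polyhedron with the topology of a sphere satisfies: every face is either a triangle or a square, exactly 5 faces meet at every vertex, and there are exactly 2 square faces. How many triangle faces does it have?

24

Let x be the number of triangles; then F = 2 + x.
Edge–face incidences: 2E = 4·2 + 3·x = 8 + 3x.
Every vertex has degree 5, so 5V = 2E.
Euler: V − E + F = 2 ⇒ (2E)/5 − E + (2 + x) = 2.
Multiply by 10: 2·(2E) − 5·(2E) + 10·(2 + x) = 20, i.e. 20 + 10x − 3·(8 + 3x) = 20.
Collecting terms: x − 4 = 20, so x = 24.
Then 2E = 8 + 3·24 = 80, so E = 40, V = 2E/5 = 16, F = 2 + 24 = 26.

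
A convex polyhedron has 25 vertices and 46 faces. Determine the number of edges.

69

Here V − E + F = 2.
E = V + F − (2) = 25 + 46 − (2) = 69.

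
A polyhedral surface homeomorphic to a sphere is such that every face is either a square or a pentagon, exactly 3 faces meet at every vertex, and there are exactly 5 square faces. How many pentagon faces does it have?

Let x be the number of pentagons; then F = 5 + x.
Edge–face incidences: 2E = 4·5 + 5·x = 20 + 5x.
Every vertex has degree 3, so 3V = 2E.
Euler: V − E + F = 2 ⇒ (2E)/3 − E + (5 + x) = 2.
Multiply by 6: 2·(2E) − 3·(2E) + 6·(5 + x) = 12, i.e. 30 + 6x − (20 + 5x) = 12.
Collecting terms: x + 10 = 12, so x = 2.
Then 2E = 20 + 5·2 = 30, so E = 15, V = 2E/3 = 10, F = 5 + 2 = 7.

2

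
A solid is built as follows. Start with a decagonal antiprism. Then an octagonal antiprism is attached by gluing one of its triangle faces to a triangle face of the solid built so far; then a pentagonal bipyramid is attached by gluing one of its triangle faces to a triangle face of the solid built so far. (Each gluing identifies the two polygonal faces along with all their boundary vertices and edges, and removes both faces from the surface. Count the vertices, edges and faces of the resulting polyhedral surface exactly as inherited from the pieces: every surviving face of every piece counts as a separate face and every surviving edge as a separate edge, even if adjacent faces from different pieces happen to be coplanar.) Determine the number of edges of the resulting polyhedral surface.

81

A decagonal antiprism: V=20, E=40, F=22.
Attach an octagonal antiprism (V=16, E=32, F=18) along a 3-gon: merge 3 vertices and 3 edges, delete both glued faces → V=33, E=69, F=38.
Attach a pentagonal bipyramid (V=7, E=15, F=10) along a 3-gon: merge 3 vertices and 3 edges, delete both glued faces → V=37, E=81, F=46.
Check: V − E + F = 37 − 81 + 46 = 2.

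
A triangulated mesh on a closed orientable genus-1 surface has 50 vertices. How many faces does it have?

χ = 2 − 2·1 = 0, and every face is a triangle so 3F = 2E.
V − E + F = 0 with E = 3F/2 gives 50 − (3/2 − 1)·F = 0, so F = 100 and E = 150.

100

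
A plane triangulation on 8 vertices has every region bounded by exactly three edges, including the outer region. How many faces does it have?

In a plane triangulation 3F = 2E and V − E + F = 2, so F = 2V − 4 = 2·8 − 4 = 12.

12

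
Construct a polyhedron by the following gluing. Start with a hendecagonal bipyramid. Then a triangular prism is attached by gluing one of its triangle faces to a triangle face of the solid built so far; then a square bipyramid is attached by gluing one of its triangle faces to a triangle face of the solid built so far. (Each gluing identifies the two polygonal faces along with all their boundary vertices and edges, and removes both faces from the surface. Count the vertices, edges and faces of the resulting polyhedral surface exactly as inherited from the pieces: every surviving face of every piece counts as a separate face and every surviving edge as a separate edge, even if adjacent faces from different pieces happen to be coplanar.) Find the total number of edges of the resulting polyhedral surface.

48

A hendecagonal bipyramid: V=13, E=33, F=22.
Attach a triangular prism (V=6, E=9, F=5) along a 3-gon: merge 3 vertices and 3 edges, delete both glued faces → V=16, E=39, F=25.
Attach a square bipyramid (V=6, E=12, F=8) along a 3-gon: merge 3 vertices and 3 edges, delete both glued faces → V=19, E=48, F=31.
Check: V − E + F = 19 − 48 + 31 = 2.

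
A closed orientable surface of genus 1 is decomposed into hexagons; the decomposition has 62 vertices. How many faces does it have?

31

χ = 2 − 2·1 = 0, and every face is a hexagon so 6F = 2E.
V − E + F = 0 with E = 6F/2 gives 62 − (6/2 − 1)·F = 0, so F = 31 and E = 93.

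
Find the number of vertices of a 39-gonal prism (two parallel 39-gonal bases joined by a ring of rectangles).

A prism on an n-gon has two n-gon bases and n rectangular sides: V = 2·39 = 78, E = 3·39 = 117, F = 39 + 2 = 41.

78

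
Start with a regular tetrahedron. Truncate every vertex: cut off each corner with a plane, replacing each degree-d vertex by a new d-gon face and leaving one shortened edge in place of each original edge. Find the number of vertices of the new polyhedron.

12

The base solid has V = 4, E = 6, F = 4.
Truncation replaces each original edge-end by a new vertex, so V′ = 2E = 12.
Each original edge survives, and each old vertex of degree d contributes d new edges; summing degrees gives Σd = 2E, so E′ = E + 2E = 3E = 18.
Each original face survives and each original vertex becomes one new face: F′ = F + V = 8.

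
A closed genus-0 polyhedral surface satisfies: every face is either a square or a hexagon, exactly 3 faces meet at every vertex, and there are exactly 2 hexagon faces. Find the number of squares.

Let x be the number of squares; then F = 2 + x.
Edge–face incidences: 2E = 6·2 + 4·x = 12 + 4x.
Every vertex has degree 3, so 3V = 2E.
Euler: V − E + F = 2 ⇒ (2E)/3 − E + (2 + x) = 2.
Multiply by 6: 2·(2E) − 3·(2E) + 6·(2 + x) = 12, i.e. 12 + 6x − (12 + 4x) = 12.
Collecting terms: 2x = 12, so x = 6.
Then 2E = 12 + 4·6 = 36, so E = 18, V = 2E/3 = 12, F = 2 + 6 = 8.

6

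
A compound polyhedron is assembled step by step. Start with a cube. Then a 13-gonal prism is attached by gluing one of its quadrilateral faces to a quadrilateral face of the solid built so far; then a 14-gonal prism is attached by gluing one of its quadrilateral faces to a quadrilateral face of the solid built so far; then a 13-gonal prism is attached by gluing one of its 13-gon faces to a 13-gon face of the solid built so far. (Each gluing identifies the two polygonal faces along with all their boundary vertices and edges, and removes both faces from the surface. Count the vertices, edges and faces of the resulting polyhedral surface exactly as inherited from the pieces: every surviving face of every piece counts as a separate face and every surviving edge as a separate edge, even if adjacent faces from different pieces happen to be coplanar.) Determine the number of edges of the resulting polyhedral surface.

111

A cube: V=8, E=12, F=6.
Attach a 13-gonal prism (V=26, E=39, F=15) along a 4-gon: merge 4 vertices and 4 edges, delete both glued faces → V=30, E=47, F=19.
Attach a 14-gonal prism (V=28, E=42, F=16) along a 4-gon: merge 4 vertices and 4 edges, delete both glued faces → V=54, E=85, F=33.
Attach a 13-gonal prism (V=26, E=39, F=15) along a 13-gon: merge 13 vertices and 13 edges, delete both glued faces → V=67, E=111, F=46.
Check: V − E + F = 67 − 111 + 46 = 2.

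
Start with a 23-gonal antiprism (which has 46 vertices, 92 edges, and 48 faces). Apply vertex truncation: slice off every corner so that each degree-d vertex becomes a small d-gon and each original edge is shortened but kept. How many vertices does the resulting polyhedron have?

184

Truncation replaces each original edge-end by a new vertex, so V′ = 2E = 184.
Each original edge survives, and each old vertex of degree d contributes d new edges; summing degrees gives Σd = 2E, so E′ = E + 2E = 3E = 276.
Each original face survives and each original vertex becomes one new face: F′ = F + V = 94.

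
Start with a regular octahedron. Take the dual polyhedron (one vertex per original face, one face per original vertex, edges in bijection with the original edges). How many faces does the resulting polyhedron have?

The base solid has V = 6, E = 12, F = 8.
The dual swaps V and F and preserves E: V′ = F = 8, E′ = E = 12, F′ = V = 6.

6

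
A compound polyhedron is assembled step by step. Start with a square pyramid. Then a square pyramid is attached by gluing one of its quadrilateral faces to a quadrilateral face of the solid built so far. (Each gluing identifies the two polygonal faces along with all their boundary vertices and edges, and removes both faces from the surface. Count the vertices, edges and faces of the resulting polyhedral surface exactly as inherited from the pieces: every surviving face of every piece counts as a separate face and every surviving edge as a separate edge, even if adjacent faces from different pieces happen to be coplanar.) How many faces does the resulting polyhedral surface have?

8

A square pyramid: V=5, E=8, F=5.
Attach a square pyramid (V=5, E=8, F=5) along a 4-gon: merge 4 vertices and 4 edges, delete both glued faces → V=6, E=12, F=8.
Check: V − E + F = 6 − 12 + 8 = 2.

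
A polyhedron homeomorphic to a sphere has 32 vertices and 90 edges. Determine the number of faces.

60

Here V − E + F = 2.
F = 2 − V + E = 2 − 32 + 90 = 60.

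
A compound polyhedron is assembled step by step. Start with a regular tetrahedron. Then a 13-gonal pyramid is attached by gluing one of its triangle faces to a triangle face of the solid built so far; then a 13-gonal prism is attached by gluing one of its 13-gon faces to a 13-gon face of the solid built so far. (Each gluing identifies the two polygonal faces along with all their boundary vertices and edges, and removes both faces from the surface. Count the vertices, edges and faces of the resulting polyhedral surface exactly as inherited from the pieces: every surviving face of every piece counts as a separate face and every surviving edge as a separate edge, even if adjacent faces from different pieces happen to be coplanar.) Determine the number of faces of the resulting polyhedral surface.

29

A regular tetrahedron: V=4, E=6, F=4.
Attach a 13-gonal pyramid (V=14, E=26, F=14) along a 3-gon: merge 3 vertices and 3 edges, delete both glued faces → V=15, E=29, F=16.
Attach a 13-gonal prism (V=26, E=39, F=15) along a 13-gon: merge 13 vertices and 13 edges, delete both glued faces → V=28, E=55, F=29.
Check: V − E + F = 28 − 55 + 29 = 2.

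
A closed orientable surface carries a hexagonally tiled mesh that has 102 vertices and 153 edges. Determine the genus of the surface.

Every face is a hexagon and each edge borders two faces, so 6F = 2·153, giving F = 51.
χ = V − E + F = 102 − 153 + 51 = 0.
For a closed orientable surface χ = 2 − 2g, so g = (2 − (0))/2 = 1.

1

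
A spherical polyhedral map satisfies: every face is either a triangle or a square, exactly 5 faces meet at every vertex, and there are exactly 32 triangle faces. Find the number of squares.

6

Let x be the number of squares; then F = 32 + x.
Edge–face incidences: 2E = 3·32 + 4·x = 96 + 4x.
Every vertex has degree 5, so 5V = 2E.
Euler: V − E + F = 2 ⇒ (2E)/5 − E + (32 + x) = 2.
Multiply by 10: 2·(2E) − 5·(2E) + 10·(32 + x) = 20, i.e. 320 + 10x − 3·(96 + 4x) = 20.
Collecting terms: −2x + 32 = 20, so −2x = −12, so x = 6.
Then 2E = 96 + 4·6 = 120, so E = 60, V = 2E/5 = 24, F = 32 + 6 = 38.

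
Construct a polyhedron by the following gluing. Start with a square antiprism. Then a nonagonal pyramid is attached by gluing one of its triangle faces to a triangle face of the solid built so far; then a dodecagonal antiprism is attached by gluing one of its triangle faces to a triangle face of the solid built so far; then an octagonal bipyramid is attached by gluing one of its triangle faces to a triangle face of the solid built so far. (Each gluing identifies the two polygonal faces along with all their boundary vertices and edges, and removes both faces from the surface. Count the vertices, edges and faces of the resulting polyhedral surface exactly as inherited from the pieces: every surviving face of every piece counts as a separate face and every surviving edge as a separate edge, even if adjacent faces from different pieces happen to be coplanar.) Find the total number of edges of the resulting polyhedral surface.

97

A square antiprism: V=8, E=16, F=10.
Attach a nonagonal pyramid (V=10, E=18, F=10) along a 3-gon: merge 3 vertices and 3 edges, delete both glued faces → V=15, E=31, F=18.
Attach a dodecagonal antiprism (V=24, E=48, F=26) along a 3-gon: merge 3 vertices and 3 edges, delete both glued faces → V=36, E=76, F=42.
Attach an octagonal bipyramid (V=10, E=24, F=16) along a 3-gon: merge 3 vertices and 3 edges, delete both glued faces → V=43, E=97, F=56.
Check: V − E + F = 43 − 97 + 56 = 2.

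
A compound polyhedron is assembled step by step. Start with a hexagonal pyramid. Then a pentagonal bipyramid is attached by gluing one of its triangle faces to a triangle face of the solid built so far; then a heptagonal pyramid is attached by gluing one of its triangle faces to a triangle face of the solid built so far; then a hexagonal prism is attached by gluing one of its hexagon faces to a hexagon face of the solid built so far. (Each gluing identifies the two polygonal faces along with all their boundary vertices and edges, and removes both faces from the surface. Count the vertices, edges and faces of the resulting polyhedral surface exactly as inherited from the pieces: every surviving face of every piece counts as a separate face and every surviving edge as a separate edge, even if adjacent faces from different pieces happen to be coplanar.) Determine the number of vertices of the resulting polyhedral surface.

A hexagonal pyramid: V=7, E=12, F=7.
Attach a pentagonal bipyramid (V=7, E=15, F=10) along a 3-gon: merge 3 vertices and 3 edges, delete both glued faces → V=11, E=24, F=15.
Attach a heptagonal pyramid (V=8, E=14, F=8) along a 3-gon: merge 3 vertices and 3 edges, delete both glued faces → V=16, E=35, F=21.
Attach a hexagonal prism (V=12, E=18, F=8) along a 6-gon: merge 6 vertices and 6 edges, delete both glued faces → V=22, E=47, F=27.
Check: V − E + F = 22 − 47 + 27 = 2.

22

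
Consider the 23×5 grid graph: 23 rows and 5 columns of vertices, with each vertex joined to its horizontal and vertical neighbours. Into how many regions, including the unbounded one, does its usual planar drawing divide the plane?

The grid has V = 23·5 = 115 vertices and E = 23·4 + 5·22 = 202 edges.
F = 2 − V + E = 2 − 115 + 202 = 89.

89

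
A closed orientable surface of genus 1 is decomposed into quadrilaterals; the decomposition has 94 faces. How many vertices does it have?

χ = 2 − 2·1 = 0, and every face is a square so 4F = 2E.
E = 4·94/2 = 188. Then V = 0 + E − F = 0 + 188 − 94 = 94.

94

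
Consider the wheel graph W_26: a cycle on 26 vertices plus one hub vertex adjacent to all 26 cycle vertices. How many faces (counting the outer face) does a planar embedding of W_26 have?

W_26 has V = 26 + 1 = 27 vertices and E = 2·26 = 52 edges.
By Euler's formula F = 2 − V + E = 2 − 27 + 52 = 27.

27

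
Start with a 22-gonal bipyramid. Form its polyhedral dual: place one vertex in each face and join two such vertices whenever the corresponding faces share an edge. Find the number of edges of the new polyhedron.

66

The base solid has V = 24, E = 66, F = 44.
The dual swaps V and F and preserves E: V′ = F = 44, E′ = E = 66, F′ = V = 24.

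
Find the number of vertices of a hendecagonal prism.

22

A prism on an n-gon has two n-gon bases and n rectangular sides: V = 2·11 = 22, E = 3·11 = 33, F = 11 + 2 = 13.
Check: V − E + F = 22 − 33 + 13 = 2.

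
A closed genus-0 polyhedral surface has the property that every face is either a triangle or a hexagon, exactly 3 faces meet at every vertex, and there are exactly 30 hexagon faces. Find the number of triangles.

Let x be the number of triangles; then F = 30 + x.
Edge–face incidences: 2E = 6·30 + 3·x = 180 + 3x.
Every vertex has degree 3, so 3V = 2E.
Euler: V − E + F = 2 ⇒ (2E)/3 − E + (30 + x) = 2.
Multiply by 6: 2·(2E) − 3·(2E) + 6·(30 + x) = 12, i.e. 180 + 6x − (180 + 3x) = 12.
Collecting terms: 3x = 12, so x = 4.
Then 2E = 180 + 3·4 = 192, so E = 96, V = 2E/3 = 64, F = 30 + 4 = 34.

4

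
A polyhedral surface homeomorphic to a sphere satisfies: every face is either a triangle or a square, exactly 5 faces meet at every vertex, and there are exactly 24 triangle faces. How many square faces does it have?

2

Let x be the number of squares; then F = 24 + x.
Edge–face incidences: 2E = 3·24 + 4·x = 72 + 4x.
Every vertex has degree 5, so 5V = 2E.
Euler: V − E + F = 2 ⇒ (2E)/5 − E + (24 + x) = 2.
Multiply by 10: 2·(2E) − 5·(2E) + 10·(24 + x) = 20, i.e. 240 + 10x − 3·(72 + 4x) = 20.
Collecting terms: −2x + 24 = 20, so −2x = −4, so x = 2.
Then 2E = 72 + 4·2 = 80, so E = 40, V = 2E/5 = 16, F = 24 + 2 = 26.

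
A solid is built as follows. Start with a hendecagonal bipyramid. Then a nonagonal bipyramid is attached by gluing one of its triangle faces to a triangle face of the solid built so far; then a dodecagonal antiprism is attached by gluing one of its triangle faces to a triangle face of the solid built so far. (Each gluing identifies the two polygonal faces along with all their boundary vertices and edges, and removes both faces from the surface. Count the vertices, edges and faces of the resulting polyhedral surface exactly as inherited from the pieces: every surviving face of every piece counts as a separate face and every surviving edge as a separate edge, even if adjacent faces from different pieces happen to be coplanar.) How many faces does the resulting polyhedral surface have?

A hendecagonal bipyramid: V=13, E=33, F=22.
Attach a nonagonal bipyramid (V=11, E=27, F=18) along a 3-gon: merge 3 vertices and 3 edges, delete both glued faces → V=21, E=57, F=38.
Attach a dodecagonal antiprism (V=24, E=48, F=26) along a 3-gon: merge 3 vertices and 3 edges, delete both glued faces → V=42, E=102, F=62.
Check: V − E + F = 42 − 102 + 62 = 2.

62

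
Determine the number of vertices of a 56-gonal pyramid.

A pyramid on an n-gon base has one n-gon and n triangles: V = 56 + 1 = 57, E = 2·56 = 112, F = 56 + 1 = 57.

57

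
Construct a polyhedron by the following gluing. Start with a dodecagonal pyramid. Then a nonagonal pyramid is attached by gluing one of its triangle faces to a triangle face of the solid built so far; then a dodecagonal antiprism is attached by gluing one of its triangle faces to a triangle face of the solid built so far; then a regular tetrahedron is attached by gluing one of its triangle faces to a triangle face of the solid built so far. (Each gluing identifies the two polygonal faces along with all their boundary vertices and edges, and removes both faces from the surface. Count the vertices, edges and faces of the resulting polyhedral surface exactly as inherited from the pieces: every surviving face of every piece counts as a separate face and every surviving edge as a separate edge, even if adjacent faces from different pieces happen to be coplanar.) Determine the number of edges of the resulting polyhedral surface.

A dodecagonal pyramid: V=13, E=24, F=13.
Attach a nonagonal pyramid (V=10, E=18, F=10) along a 3-gon: merge 3 vertices and 3 edges, delete both glued faces → V=20, E=39, F=21.
Attach a dodecagonal antiprism (V=24, E=48, F=26) along a 3-gon: merge 3 vertices and 3 edges, delete both glued faces → V=41, E=84, F=45.
Attach a regular tetrahedron (V=4, E=6, F=4) along a 3-gon: merge 3 vertices and 3 edges, delete both glued faces → V=42, E=87, F=47.
Check: V − E + F = 42 − 87 + 47 = 2.

87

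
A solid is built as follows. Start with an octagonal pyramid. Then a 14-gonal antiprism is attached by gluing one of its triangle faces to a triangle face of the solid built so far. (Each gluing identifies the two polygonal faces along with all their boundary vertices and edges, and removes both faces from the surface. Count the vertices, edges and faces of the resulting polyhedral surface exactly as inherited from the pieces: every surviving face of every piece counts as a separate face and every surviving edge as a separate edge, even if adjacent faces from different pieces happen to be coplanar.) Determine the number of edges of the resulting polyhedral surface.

An octagonal pyramid: V=9, E=16, F=9.
Attach a 14-gonal antiprism (V=28, E=56, F=30) along a 3-gon: merge 3 vertices and 3 edges, delete both glued faces → V=34, E=69, F=37.
Check: V − E + F = 34 − 69 + 37 = 2.

69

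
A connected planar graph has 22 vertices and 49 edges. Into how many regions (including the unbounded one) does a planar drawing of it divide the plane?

29

Euler's formula for a connected plane graph: V − E + F = 2, so F = 2 − 22 + 49 = 29.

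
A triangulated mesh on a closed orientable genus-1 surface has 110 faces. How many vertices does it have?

55

χ = 2 − 2·1 = 0, and every face is a triangle so 3F = 2E.
E = 3·110/2 = 165. Then V = 0 + E − F = 0 + 165 − 110 = 55.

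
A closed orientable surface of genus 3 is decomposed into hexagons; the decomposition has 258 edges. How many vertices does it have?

168

χ = 2 − 2·3 = -4, and every face is a hexagon so 6F = 2E.
F = 2E/6 = 86. Then V = -4 + E − F = -4 + 258 − 86 = 168.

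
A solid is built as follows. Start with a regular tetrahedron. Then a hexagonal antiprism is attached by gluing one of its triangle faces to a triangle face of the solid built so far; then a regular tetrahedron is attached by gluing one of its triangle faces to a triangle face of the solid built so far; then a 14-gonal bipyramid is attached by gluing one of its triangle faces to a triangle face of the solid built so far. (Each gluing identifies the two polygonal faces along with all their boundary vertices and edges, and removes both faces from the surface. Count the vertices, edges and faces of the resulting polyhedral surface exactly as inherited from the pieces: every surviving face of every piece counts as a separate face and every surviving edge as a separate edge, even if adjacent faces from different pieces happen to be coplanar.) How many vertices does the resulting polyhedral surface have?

27

A regular tetrahedron: V=4, E=6, F=4.
Attach a hexagonal antiprism (V=12, E=24, F=14) along a 3-gon: merge 3 vertices and 3 edges, delete both glued faces → V=13, E=27, F=16.
Attach a regular tetrahedron (V=4, E=6, F=4) along a 3-gon: merge 3 vertices and 3 edges, delete both glued faces → V=14, E=30, F=18.
Attach a 14-gonal bipyramid (V=16, E=42, F=28) along a 3-gon: merge 3 vertices and 3 edges, delete both glued faces → V=27, E=69, F=44.
Check: V − E + F = 27 − 69 + 44 = 2.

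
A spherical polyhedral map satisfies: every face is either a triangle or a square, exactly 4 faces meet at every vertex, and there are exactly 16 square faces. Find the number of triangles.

Let x be the number of triangles; then F = 16 + x.
Edge–face incidences: 2E = 4·16 + 3·x = 64 + 3x.
Every vertex has degree 4, so 4V = 2E.
Euler: V − E + F = 2 ⇒ (2E)/4 − E + (16 + x) = 2.
Multiply by 8: 2·(2E) − 4·(2E) + 8·(16 + x) = 16, i.e. 128 + 8x − 2·(64 + 3x) = 16.
Collecting terms: 2x = 16, so x = 8.
Then 2E = 64 + 3·8 = 88, so E = 44, V = 2E/4 = 22, F = 16 + 8 = 24.

8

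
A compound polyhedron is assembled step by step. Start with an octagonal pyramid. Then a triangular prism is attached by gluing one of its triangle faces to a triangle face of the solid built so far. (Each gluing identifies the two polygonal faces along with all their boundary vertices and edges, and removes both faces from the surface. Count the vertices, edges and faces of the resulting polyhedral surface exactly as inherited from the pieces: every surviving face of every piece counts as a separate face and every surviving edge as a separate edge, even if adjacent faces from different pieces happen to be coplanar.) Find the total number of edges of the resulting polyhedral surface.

An octagonal pyramid: V=9, E=16, F=9.
Attach a triangular prism (V=6, E=9, F=5) along a 3-gon: merge 3 vertices and 3 edges, delete both glued faces → V=12, E=22, F=12.
Check: V − E + F = 12 − 22 + 12 = 2.

22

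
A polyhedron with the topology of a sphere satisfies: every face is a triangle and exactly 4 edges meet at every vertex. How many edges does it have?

Each face has 3 edges and each edge borders two faces, so 2E = 3F.
Each vertex has degree 4, so 4V = 2E and hence V = 3F/4.
Euler: V − E + F = 2 ⇒ (3F/4) − (3F/2) + F = 2.
Multiply by 8: (6 − 12 + 8)F = 16, i.e. 2F = 16.
So F = 8, E = 3·8/2 = 12, V = 3·8/4 = 6.

12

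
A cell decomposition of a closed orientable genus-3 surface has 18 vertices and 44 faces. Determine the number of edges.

For a closed orientable surface of genus 3, χ = 2 − 2·3 = -4.
E = V + F − (-4) = 18 + 44 − (-4) = 66.

66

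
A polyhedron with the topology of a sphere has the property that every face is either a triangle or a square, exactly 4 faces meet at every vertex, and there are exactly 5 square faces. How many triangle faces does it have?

Let x be the number of triangles; then F = 5 + x.
Edge–face incidences: 2E = 4·5 + 3·x = 20 + 3x.
Every vertex has degree 4, so 4V = 2E.
Euler: V − E + F = 2 ⇒ (2E)/4 − E + (5 + x) = 2.
Multiply by 8: 2·(2E) − 4·(2E) + 8·(5 + x) = 16, i.e. 40 + 8x − 2·(20 + 3x) = 16.
Collecting terms: 2x = 16, so x = 8.
Then 2E = 20 + 3·8 = 44, so E = 22, V = 2E/4 = 11, F = 5 + 8 = 13.

8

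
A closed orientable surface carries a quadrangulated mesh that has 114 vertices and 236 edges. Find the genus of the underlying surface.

Every face is a square and each edge borders two faces, so 4F = 2·236, giving F = 118.
χ = V − E + F = 114 − 236 + 118 = -4.
For a closed orientable surface χ = 2 − 2g, so g = (2 − (-4))/2 = 3.

3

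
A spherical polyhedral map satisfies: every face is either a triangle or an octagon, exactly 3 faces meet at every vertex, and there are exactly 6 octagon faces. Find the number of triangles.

8

Let x be the number of triangles; then F = 6 + x.
Edge–face incidences: 2E = 8·6 + 3·x = 48 + 3x.
Every vertex has degree 3, so 3V = 2E.
Euler: V − E + F = 2 ⇒ (2E)/3 − E + (6 + x) = 2.
Multiply by 6: 2·(2E) − 3·(2E) + 6·(6 + x) = 12, i.e. 36 + 6x − (48 + 3x) = 12.
Collecting terms: 3x − 12 = 12, so 3x = 24, so x = 8.
Then 2E = 48 + 3·8 = 72, so E = 36, V = 2E/3 = 24, F = 6 + 8 = 14.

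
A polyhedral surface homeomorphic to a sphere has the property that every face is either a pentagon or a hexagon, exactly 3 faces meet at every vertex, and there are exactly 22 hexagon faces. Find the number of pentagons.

12

Let x be the number of pentagons; then F = 22 + x.
Edge–face incidences: 2E = 6·22 + 5·x = 132 + 5x.
Every vertex has degree 3, so 3V = 2E.
Euler: V − E + F = 2 ⇒ (2E)/3 − E + (22 + x) = 2.
Multiply by 6: 2·(2E) − 3·(2E) + 6·(22 + x) = 12, i.e. 132 + 6x − (132 + 5x) = 12.
Collecting terms: x = 12.
Then 2E = 132 + 5·12 = 192, so E = 96, V = 2E/3 = 64, F = 22 + 12 = 34.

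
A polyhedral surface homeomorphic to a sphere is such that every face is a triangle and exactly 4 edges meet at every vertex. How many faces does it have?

8

Each face has 3 edges and each edge borders two faces, so 2E = 3F.
Each vertex has degree 4, so 4V = 2E and hence V = 3F/4.
Euler: V − E + F = 2 ⇒ (3F/4) − (3F/2) + F = 2.
Multiply by 8: (6 − 12 + 8)F = 16, i.e. 2F = 16.
So F = 8, E = 3·8/2 = 12, V = 3·8/4 = 6.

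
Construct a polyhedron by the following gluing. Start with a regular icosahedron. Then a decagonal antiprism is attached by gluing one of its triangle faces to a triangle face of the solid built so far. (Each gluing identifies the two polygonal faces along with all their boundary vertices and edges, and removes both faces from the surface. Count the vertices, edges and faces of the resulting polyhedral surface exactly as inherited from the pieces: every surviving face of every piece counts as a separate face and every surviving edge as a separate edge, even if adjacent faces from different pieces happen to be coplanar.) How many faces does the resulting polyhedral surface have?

40

A regular icosahedron: V=12, E=30, F=20.
Attach a decagonal antiprism (V=20, E=40, F=22) along a 3-gon: merge 3 vertices and 3 edges, delete both glued faces → V=29, E=67, F=40.
Check: V − E + F = 29 − 67 + 40 = 2.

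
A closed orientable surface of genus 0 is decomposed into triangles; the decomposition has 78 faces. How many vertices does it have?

χ = 2 − 2·0 = 2, and every face is a triangle so 3F = 2E.
E = 3·78/2 = 117. Then V = 2 + E − F = 2 + 117 − 78 = 41.

41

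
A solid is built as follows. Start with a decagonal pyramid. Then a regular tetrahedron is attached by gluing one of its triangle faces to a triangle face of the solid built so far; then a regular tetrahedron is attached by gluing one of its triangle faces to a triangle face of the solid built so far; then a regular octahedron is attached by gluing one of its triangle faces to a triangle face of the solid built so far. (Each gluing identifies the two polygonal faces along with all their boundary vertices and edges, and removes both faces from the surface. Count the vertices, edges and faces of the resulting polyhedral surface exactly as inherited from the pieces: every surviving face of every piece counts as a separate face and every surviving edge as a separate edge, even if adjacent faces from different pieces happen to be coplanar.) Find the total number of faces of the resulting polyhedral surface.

21

A decagonal pyramid: V=11, E=20, F=11.
Attach a regular tetrahedron (V=4, E=6, F=4) along a 3-gon: merge 3 vertices and 3 edges, delete both glued faces → V=12, E=23, F=13.
Attach a regular tetrahedron (V=4, E=6, F=4) along a 3-gon: merge 3 vertices and 3 edges, delete both glued faces → V=13, E=26, F=15.
Attach a regular octahedron (V=6, E=12, F=8) along a 3-gon: merge 3 vertices and 3 edges, delete both glued faces → V=16, E=35, F=21.
Check: V − E + F = 16 − 35 + 21 = 2.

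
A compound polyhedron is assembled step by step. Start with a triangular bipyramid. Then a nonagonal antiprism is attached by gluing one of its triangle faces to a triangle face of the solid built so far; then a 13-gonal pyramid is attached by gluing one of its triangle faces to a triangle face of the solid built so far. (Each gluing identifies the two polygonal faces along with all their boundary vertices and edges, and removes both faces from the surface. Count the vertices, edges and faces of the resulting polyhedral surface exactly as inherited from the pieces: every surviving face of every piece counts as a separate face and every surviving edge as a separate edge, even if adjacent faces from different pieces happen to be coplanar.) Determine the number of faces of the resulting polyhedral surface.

A triangular bipyramid: V=5, E=9, F=6.
Attach a nonagonal antiprism (V=18, E=36, F=20) along a 3-gon: merge 3 vertices and 3 edges, delete both glued faces → V=20, E=42, F=24.
Attach a 13-gonal pyramid (V=14, E=26, F=14) along a 3-gon: merge 3 vertices and 3 edges, delete both glued faces → V=31, E=65, F=36.
Check: V − E + F = 31 − 65 + 36 = 2.

36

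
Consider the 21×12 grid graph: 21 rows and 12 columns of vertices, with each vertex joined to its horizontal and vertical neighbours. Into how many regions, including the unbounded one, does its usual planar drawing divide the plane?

221

The grid has V = 21·12 = 252 vertices and E = 21·11 + 12·20 = 471 edges.
F = 2 − V + E = 2 − 252 + 471 = 221.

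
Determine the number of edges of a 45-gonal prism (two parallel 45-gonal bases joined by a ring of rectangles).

A prism on an n-gon has two n-gon bases and n rectangular sides: V = 2·45 = 90, E = 3·45 = 135, F = 45 + 2 = 47.
Check: V − E + F = 90 − 135 + 47 = 2.

135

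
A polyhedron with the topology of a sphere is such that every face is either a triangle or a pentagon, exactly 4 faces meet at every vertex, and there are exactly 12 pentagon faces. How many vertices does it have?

30

Let x be the number of triangles; then F = 12 + x.
Edge–face incidences: 2E = 5·12 + 3·x = 60 + 3x.
Every vertex has degree 4, so 4V = 2E.
Euler: V − E + F = 2 ⇒ (2E)/4 − E + (12 + x) = 2.
Multiply by 8: 2·(2E) − 4·(2E) + 8·(12 + x) = 16, i.e. 96 + 8x − 2·(60 + 3x) = 16.
Collecting terms: 2x − 24 = 16, so 2x = 40, so x = 20.
Then 2E = 60 + 3·20 = 120, so E = 60, V = 2E/4 = 30, F = 12 + 20 = 32.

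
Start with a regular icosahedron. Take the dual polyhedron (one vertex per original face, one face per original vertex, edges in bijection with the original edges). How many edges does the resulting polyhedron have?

The base solid has V = 12, E = 30, F = 20.
The dual swaps V and F and preserves E: V′ = F = 20, E′ = E = 30, F′ = V = 12.

30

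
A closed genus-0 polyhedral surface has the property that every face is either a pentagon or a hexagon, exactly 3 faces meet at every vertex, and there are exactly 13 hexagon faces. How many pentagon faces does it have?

Let x be the number of pentagons; then F = 13 + x.
Edge–face incidences: 2E = 6·13 + 5·x = 78 + 5x.
Every vertex has degree 3, so 3V = 2E.
Euler: V − E + F = 2 ⇒ (2E)/3 − E + (13 + x) = 2.
Multiply by 6: 2·(2E) − 3·(2E) + 6·(13 + x) = 12, i.e. 78 + 6x − (78 + 5x) = 12.
Collecting terms: x = 12.
Then 2E = 78 + 5·12 = 138, so E = 69, V = 2E/3 = 46, F = 13 + 12 = 25.

12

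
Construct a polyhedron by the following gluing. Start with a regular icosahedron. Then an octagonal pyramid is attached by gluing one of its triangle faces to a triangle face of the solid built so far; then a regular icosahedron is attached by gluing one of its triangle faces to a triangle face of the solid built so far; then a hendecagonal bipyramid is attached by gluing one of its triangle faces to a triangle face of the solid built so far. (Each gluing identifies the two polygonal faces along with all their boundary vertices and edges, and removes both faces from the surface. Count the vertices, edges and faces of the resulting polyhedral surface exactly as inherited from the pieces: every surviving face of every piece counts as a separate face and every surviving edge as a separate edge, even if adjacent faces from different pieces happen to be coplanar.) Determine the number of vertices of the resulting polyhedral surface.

A regular icosahedron: V=12, E=30, F=20.
Attach an octagonal pyramid (V=9, E=16, F=9) along a 3-gon: merge 3 vertices and 3 edges, delete both glued faces → V=18, E=43, F=27.
Attach a regular icosahedron (V=12, E=30, F=20) along a 3-gon: merge 3 vertices and 3 edges, delete both glued faces → V=27, E=70, F=45.
Attach a hendecagonal bipyramid (V=13, E=33, F=22) along a 3-gon: merge 3 vertices and 3 edges, delete both glued faces → V=37, E=100, F=65.
Check: V − E + F = 37 − 100 + 65 = 2.

37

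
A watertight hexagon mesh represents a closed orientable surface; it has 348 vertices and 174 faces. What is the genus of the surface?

1

Every face is a hexagon, so 2E = 6·174 = 1044, giving E = 522.
χ = V − E + F = 348 − 522 + 174 = 0.
For a closed orientable surface χ = 2 − 2g, so g = (2 − (0))/2 = 1.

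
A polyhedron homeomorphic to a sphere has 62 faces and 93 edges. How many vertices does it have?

Here V − E + F = 2.
V = 2 + E − F = 2 + 93 − 62 = 33.

33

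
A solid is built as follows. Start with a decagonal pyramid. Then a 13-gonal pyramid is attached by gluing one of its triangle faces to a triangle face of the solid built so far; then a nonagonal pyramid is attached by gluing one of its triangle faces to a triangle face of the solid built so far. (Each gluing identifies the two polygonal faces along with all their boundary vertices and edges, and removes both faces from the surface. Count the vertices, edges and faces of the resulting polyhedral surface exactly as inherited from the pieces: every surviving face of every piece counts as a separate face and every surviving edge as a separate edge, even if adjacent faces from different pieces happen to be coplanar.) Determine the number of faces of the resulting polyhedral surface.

31

A decagonal pyramid: V=11, E=20, F=11.
Attach a 13-gonal pyramid (V=14, E=26, F=14) along a 3-gon: merge 3 vertices and 3 edges, delete both glued faces → V=22, E=43, F=23.
Attach a nonagonal pyramid (V=10, E=18, F=10) along a 3-gon: merge 3 vertices and 3 edges, delete both glued faces → V=29, E=58, F=31.
Check: V − E + F = 29 − 58 + 31 = 2.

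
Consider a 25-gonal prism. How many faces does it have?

27

A prism on an n-gon has two n-gon bases and n rectangular sides: V = 2·25 = 50, E = 3·25 = 75, F = 25 + 2 = 27.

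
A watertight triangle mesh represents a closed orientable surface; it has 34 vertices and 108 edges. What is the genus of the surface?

2

Every face is a triangle and each edge borders two faces, so 3F = 2·108, giving F = 72.
χ = V − E + F = 34 − 108 + 72 = -2.
For a closed orientable surface χ = 2 − 2g, so g = (2 − (-2))/2 = 2.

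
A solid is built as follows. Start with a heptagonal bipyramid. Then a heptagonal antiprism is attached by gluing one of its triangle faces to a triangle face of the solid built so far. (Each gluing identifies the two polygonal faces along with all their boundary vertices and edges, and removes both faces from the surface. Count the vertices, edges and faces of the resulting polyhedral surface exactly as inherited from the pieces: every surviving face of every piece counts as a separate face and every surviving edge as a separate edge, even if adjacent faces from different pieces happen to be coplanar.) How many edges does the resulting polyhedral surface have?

46

A heptagonal bipyramid: V=9, E=21, F=14.
Attach a heptagonal antiprism (V=14, E=28, F=16) along a 3-gon: merge 3 vertices and 3 edges, delete both glued faces → V=20, E=46, F=28.
Check: V − E + F = 20 − 46 + 28 = 2.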